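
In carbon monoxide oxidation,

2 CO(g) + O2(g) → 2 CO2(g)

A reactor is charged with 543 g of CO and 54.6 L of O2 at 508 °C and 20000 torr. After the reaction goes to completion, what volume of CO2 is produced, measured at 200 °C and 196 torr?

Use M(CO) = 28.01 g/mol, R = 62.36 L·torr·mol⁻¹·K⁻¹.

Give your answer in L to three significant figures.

n(CO) = 543 / 28.01 = 19.39 mol
n(O2) = PV/RT = (20000 × 54.6) / (62.36 × 781.15) = 22.42 mol
For 19.39 mol CO, stoichiometry requires (1/2) × 19.39 = 9.695 mol O2; 22.42 mol is available, so CO is limiting.
n(CO2) = (2/2) × 19.39 = 19.39 mol
V(CO2) = nRT/P = 19.39 × 62.36 × 473.15 / 196 = 2919 L

2920 L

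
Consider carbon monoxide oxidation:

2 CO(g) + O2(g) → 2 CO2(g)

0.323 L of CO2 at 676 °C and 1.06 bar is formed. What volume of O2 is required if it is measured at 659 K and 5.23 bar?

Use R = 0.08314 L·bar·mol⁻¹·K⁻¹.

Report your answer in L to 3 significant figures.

0.0227 L

n(CO2) = PV/RT = (1.06 × 0.323) / (0.08314 × 949.15) = 0.004339 mol
n(O2) = (1/2) × 0.004339 = 0.002169 mol
V = nRT/P = 0.002169 × 0.08314 × 659 / 5.23 = 0.02272 L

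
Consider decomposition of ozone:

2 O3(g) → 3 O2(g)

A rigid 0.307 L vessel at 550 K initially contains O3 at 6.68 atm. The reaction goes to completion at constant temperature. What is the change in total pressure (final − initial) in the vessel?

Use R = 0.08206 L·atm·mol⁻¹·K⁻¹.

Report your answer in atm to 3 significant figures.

Rigid vessel, constant T ⇒ P scales with total gas moles (2 → 3).
P_final = (3/2) × 6.68 = 10.02 atm; ΔP = 10.02 − 6.68 = 3.340 atm

3.34 atm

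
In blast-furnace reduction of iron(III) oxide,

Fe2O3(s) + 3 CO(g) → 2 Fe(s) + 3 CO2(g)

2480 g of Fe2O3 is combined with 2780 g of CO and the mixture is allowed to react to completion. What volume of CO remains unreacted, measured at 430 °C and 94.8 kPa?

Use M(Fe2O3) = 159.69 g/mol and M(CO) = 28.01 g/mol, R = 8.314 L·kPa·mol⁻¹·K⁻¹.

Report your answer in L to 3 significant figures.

3250 L

n(Fe2O3) = 2480 / 159.69 = 15.53 mol
n(CO) = 2780 / 28.01 = 99.25 mol
For 15.53 mol Fe2O3, stoichiometry requires (3/1) × 15.53 = 46.59 mol CO; 99.25 mol is available, so Fe2O3 is limiting.
n(CO) consumed = (3/1) × 15.53 = 46.59 mol; remaining = 99.25 − 46.59 = 52.66 mol
V(CO) = nRT/P = 52.66 × 8.314 × 703.15 / 94.8 = 3247 L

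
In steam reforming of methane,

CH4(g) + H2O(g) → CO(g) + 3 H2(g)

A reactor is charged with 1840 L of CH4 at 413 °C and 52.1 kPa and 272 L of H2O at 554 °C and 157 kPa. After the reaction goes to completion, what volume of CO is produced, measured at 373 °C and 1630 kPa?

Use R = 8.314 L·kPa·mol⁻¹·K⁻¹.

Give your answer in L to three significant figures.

n(CH4) = PV/RT = (52.1 × 1840) / (8.314 × 686.15) = 16.80 mol
n(H2O) = PV/RT = (157 × 272) / (8.314 × 827.15) = 6.210 mol
For 16.80 mol CH4, stoichiometry requires (1/1) × 16.80 = 16.80 mol H2O; 6.210 mol is available, so H2O is limiting.
n(CO) = (1/1) × 6.210 = 6.210 mol
V(CO) = nRT/P = 6.210 × 8.314 × 646.15 / 1630 = 20.47 L

20.5 L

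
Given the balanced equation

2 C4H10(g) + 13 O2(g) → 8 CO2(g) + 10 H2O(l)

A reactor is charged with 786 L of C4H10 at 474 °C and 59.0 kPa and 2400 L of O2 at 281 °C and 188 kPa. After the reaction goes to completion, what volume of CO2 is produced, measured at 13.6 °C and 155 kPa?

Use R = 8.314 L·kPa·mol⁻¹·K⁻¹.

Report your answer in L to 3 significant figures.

n(C4H10) = PV/RT = (59.0 × 786) / (8.314 × 747.15) = 7.465 mol
n(O2) = PV/RT = (188 × 2400) / (8.314 × 554.15) = 97.93 mol
For 7.465 mol C4H10, stoichiometry requires (13/2) × 7.465 = 48.52 mol O2; 97.93 mol is available, so C4H10 is limiting.
n(CO2) = (8/2) × 7.465 = 29.86 mol
V(CO2) = nRT/P = 29.86 × 8.314 × 286.75 / 155 = 459.3 L

459 L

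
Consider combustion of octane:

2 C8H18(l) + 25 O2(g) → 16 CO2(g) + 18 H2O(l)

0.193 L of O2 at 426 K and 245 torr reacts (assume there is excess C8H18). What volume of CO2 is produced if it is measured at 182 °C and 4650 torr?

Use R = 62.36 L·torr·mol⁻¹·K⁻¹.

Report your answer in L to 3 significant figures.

0.00695 L

n(O2) = PV/RT = (245 × 0.193) / (62.36 × 426) = 0.001780 mol
n(CO2) = (16/25) × 0.001780 = 0.001139 mol
V = nRT/P = 0.001139 × 62.36 × 455.15 / 4650 = 0.006952 L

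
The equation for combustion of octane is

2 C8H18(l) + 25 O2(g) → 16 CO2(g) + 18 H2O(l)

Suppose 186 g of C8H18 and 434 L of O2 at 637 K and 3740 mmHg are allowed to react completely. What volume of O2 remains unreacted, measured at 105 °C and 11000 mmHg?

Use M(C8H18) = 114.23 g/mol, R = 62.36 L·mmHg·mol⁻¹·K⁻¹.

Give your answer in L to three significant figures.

n(C8H18) = 186 / 114.23 = 1.628 mol
n(O2) = PV/RT = (3740 × 434) / (62.36 × 637) = 40.86 mol
For 1.628 mol C8H18, stoichiometry requires (25/2) × 1.628 = 20.35 mol O2; 40.86 mol is available, so C8H18 is limiting.
n(O2) consumed = (25/2) × 1.628 = 20.35 mol; remaining = 40.86 − 20.35 = 20.51 mol
V(O2) = nRT/P = 20.51 × 62.36 × 378.15 / 11000 = 43.97 L

44.0 L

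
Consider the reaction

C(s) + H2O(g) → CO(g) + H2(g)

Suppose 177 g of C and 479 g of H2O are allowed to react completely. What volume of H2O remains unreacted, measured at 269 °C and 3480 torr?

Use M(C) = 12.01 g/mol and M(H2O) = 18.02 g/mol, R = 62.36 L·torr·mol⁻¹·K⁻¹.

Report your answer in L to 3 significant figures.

115 L

n(C) = 177 / 12.01 = 14.74 mol
n(H2O) = 479 / 18.02 = 26.58 mol
For 14.74 mol C, stoichiometry requires (1/1) × 14.74 = 14.74 mol H2O; 26.58 mol is available, so C is limiting.
n(H2O) consumed = (1/1) × 14.74 = 14.74 mol; remaining = 26.58 − 14.74 = 11.84 mol
V(H2O) = nRT/P = 11.84 × 62.36 × 542.15 / 3480 = 115.0 L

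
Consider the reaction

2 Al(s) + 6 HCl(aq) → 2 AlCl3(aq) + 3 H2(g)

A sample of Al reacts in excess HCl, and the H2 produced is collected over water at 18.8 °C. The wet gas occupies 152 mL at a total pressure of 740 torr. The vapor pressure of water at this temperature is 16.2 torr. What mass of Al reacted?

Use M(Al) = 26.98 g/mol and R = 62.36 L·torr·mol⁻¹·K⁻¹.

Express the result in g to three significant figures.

P(H2) = 740 − 16.2 = 723.8 torr
n(H2) = PV/RT = (723.8 × 0.1520) / (62.36 × 291.95) = 0.006043 mol
n(Al) = (2/3) × 0.006043 = 0.004029 mol
m(Al) = 0.004029 × 26.98 = 0.1087 g

0.109 g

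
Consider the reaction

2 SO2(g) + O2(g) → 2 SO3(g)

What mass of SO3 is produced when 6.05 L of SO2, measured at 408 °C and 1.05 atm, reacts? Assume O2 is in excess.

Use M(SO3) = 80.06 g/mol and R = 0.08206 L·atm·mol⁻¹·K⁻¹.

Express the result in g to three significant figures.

9.10 g

n(SO2) = PV/RT = (1.05 × 6.05) / (0.08206 × 681.15) = 0.1137 mol
n(SO3) = (2/2) × 0.1137 = 0.1137 mol
m(SO3) = 0.1137 × 80.06 = 9.103 g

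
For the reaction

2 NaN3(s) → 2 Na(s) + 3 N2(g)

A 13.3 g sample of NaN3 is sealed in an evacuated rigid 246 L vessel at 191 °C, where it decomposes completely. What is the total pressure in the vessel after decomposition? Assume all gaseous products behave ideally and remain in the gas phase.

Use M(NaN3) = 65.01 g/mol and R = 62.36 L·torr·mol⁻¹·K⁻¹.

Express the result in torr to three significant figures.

n(NaN3) = 13.3 / 65.01 = 0.2046 mol
n(gas produced) = (3/2) × 0.2046 = 0.3069 mol
P = nRT/V = 0.3069 × 62.36 × 464.15 / 246 = 36.11 torr

36.1 torr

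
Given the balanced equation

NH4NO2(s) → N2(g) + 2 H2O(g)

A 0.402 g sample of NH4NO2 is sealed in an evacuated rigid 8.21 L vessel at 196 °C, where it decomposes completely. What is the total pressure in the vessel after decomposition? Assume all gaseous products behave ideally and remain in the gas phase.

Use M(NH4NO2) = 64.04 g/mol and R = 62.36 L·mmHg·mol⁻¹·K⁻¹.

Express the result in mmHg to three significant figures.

67.1 mmHg

n(NH4NO2) = 0.402 / 64.04 = 0.006277 mol
n(gas produced) = (3/1) × 0.006277 = 0.01883 mol
P = nRT/V = 0.01883 × 62.36 × 469.15 / 8.21 = 67.10 mmHg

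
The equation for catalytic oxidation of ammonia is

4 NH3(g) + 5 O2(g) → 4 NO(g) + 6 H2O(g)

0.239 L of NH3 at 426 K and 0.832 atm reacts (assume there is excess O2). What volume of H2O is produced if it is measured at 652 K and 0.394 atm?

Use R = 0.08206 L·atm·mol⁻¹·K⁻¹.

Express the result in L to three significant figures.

1.16 L

n(NH3) = PV/RT = (0.832 × 0.239) / (0.08206 × 426) = 0.005688 mol
n(H2O) = (6/4) × 0.005688 = 0.008532 mol
V = nRT/P = 0.008532 × 0.08206 × 652 / 0.394 = 1.159 L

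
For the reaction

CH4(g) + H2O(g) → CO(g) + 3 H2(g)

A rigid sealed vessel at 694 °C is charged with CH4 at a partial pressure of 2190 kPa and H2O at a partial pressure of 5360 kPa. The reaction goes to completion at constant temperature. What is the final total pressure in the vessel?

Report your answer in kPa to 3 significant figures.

11900 kPa

Because the vessel is rigid and T is held at 694 °C, work the stoichiometry in partial pressures (P_i = n_iRT/V).
P(H2O) required for 2190 kPa of CH4 = (1/1) × 2190 = 2190 kPa; available 5360 kPa, so CH4 is limiting.
P(H2O) remaining = 5360 − (1/1) × 2190 = 3170 kPa
P(gaseous products) = (1+3)/1 × 2190 = 8760 kPa
P_total at 694 °C = 3170 + 8760 = 11930 kPa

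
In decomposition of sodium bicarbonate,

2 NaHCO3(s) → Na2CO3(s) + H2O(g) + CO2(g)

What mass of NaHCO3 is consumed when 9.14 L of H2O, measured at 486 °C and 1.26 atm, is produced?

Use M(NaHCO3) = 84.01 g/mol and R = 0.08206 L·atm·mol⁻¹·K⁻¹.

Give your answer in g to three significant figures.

n(H2O) = PV/RT = (1.26 × 9.14) / (0.08206 × 759.15) = 0.1849 mol
n(NaHCO3) = (2/1) × 0.1849 = 0.3698 mol
m(NaHCO3) = 0.3698 × 84.01 = 31.07 g

31.1 g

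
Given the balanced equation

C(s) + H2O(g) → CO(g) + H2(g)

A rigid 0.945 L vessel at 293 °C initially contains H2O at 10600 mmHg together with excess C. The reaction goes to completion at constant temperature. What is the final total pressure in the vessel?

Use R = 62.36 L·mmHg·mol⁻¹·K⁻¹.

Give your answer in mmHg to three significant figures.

21200 mmHg

At constant T and V, P ∝ n(gas): 1 mol gas → 2 mol gas.
P_final = (2/1) × 10600 = 21200 mmHg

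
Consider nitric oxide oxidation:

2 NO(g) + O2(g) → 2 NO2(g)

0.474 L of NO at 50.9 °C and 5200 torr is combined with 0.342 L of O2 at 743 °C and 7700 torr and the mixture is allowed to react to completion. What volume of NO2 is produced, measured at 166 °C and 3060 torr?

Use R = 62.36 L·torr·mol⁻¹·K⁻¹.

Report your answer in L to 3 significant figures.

0.744 L

n(NO) = PV/RT = (5200 × 0.474) / (62.36 × 324.05) = 0.1220 mol
n(O2) = PV/RT = (7700 × 0.342) / (62.36 × 1016.15) = 0.04156 mol
For 0.1220 mol NO, stoichiometry requires (1/2) × 0.1220 = 0.06100 mol O2; 0.04156 mol is available, so O2 is limiting.
n(NO2) = (2/1) × 0.04156 = 0.08312 mol
V(NO2) = nRT/P = 0.08312 × 62.36 × 439.15 / 3060 = 0.7439 L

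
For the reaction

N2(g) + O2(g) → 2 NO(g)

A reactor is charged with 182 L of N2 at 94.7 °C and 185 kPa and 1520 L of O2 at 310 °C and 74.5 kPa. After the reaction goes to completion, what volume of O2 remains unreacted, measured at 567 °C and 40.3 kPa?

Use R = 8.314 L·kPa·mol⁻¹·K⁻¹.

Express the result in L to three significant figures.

2140 L

n(N2) = PV/RT = (185 × 182) / (8.314 × 367.85) = 11.01 mol
n(O2) = PV/RT = (74.5 × 1520) / (8.314 × 583.15) = 23.36 mol
For 11.01 mol N2, stoichiometry requires (1/1) × 11.01 = 11.01 mol O2; 23.36 mol is available, so N2 is limiting.
n(O2) consumed = (1/1) × 11.01 = 11.01 mol; remaining = 23.36 − 11.01 = 12.35 mol
V(O2) = nRT/P = 12.35 × 8.314 × 840.15 / 40.3 = 2141 L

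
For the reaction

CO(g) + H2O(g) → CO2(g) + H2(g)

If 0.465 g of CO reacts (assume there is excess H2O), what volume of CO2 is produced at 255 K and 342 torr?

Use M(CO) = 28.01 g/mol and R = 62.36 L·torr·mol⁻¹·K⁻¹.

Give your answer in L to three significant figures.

0.772 L

n(CO) = 0.4650 / 28.01 = 0.01660 mol
n(CO2) = (1/1) × 0.01660 = 0.01660 mol
V = nRT/P = 0.01660 × 62.36 × 255 / 342 = 0.7718 L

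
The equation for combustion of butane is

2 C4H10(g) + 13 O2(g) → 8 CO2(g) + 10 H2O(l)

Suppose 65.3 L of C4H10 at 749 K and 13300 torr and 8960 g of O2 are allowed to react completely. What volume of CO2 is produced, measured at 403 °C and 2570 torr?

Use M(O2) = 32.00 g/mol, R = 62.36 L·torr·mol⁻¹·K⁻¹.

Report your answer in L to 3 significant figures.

1220 L

n(C4H10) = PV/RT = (13300 × 65.3) / (62.36 × 749) = 18.59 mol
n(O2) = 8960 / 32.00 = 280.0 mol
For 18.59 mol C4H10, stoichiometry requires (13/2) × 18.59 = 120.8 mol O2; 280.0 mol is available, so C4H10 is limiting.
n(CO2) = (8/2) × 18.59 = 74.36 mol
V(CO2) = nRT/P = 74.36 × 62.36 × 676.15 / 2570 = 1220 L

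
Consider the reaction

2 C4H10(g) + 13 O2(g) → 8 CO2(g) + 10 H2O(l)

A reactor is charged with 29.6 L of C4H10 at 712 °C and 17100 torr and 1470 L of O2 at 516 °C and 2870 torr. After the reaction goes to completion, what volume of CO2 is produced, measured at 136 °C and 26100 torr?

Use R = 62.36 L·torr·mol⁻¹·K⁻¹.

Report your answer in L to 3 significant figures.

32.2 L

n(C4H10) = PV/RT = (17100 × 29.6) / (62.36 × 985.15) = 8.239 mol
n(O2) = PV/RT = (2870 × 1470) / (62.36 × 789.15) = 85.73 mol
For 8.239 mol C4H10, stoichiometry requires (13/2) × 8.239 = 53.55 mol O2; 85.73 mol is available, so C4H10 is limiting.
n(CO2) = (8/2) × 8.239 = 32.96 mol
V(CO2) = nRT/P = 32.96 × 62.36 × 409.15 / 26100 = 32.22 L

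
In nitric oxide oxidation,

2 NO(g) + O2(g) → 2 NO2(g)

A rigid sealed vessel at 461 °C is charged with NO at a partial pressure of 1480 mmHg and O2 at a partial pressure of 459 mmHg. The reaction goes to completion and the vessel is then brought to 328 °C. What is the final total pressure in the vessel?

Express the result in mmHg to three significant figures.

1210 mmHg

At constant V, partial pressures at 461 °C are proportional to moles, so apply stoichiometry directly to pressures.
P(O2) required for 1480 mmHg of NO = (1/2) × 1480 = 740.0 mmHg; available 459 mmHg, so O2 is limiting.
P(NO) remaining = 1480 − (2/1) × 459 = 562.0 mmHg
P(gaseous products) = (2)/1 × 459 = 918.0 mmHg
P_total at 461 °C = 562.0 + 918.0 = 1480 mmHg
Scaling to 328 °C: P = 1480 × 601.15/734.15 = 1212 mmHg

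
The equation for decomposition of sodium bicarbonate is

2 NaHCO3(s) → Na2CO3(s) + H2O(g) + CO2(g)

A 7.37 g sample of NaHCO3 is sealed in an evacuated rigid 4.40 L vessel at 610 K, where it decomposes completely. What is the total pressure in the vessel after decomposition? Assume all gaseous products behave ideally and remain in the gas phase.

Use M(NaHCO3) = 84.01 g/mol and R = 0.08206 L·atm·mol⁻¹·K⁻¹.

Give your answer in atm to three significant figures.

0.998 atm

n(NaHCO3) = 7.37 / 84.01 = 0.08773 mol
n(gas produced) = (2/2) × 0.08773 = 0.08773 mol
P = nRT/V = 0.08773 × 0.08206 × 610 / 4.40 = 0.9981 atm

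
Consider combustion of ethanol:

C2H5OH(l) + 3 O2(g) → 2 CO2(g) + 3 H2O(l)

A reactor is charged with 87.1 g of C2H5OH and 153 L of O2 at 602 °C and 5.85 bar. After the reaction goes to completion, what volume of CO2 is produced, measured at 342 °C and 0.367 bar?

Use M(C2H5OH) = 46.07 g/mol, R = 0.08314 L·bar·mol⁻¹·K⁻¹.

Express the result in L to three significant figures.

527 L

n(C2H5OH) = 87.1 / 46.07 = 1.891 mol
n(O2) = PV/RT = (5.85 × 153) / (0.08314 × 875.15) = 12.30 mol
For 1.891 mol C2H5OH, stoichiometry requires (3/1) × 1.891 = 5.673 mol O2; 12.30 mol is available, so C2H5OH is limiting.
n(CO2) = (2/1) × 1.891 = 3.782 mol
V(CO2) = nRT/P = 3.782 × 0.08314 × 615.15 / 0.367 = 527.0 L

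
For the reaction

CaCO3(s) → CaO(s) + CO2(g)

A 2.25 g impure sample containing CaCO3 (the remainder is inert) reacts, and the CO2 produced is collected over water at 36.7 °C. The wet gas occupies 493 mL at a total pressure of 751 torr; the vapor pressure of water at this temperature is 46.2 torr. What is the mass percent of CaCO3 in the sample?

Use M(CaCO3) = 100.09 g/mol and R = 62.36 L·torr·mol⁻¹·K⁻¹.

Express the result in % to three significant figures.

80.0 %

P(CO2) = 751 − 46.2 = 704.8 torr
n(CO2) = PV/RT = (704.8 × 0.4930) / (62.36 × 309.85) = 0.01798 mol
n(CaCO3) = (1/1) × 0.01798 = 0.01798 mol
m(CaCO3) = 0.01798 × 100.09 = 1.800 g
%CaCO3 = 1.800 / 2.25 × 100 = 80.00%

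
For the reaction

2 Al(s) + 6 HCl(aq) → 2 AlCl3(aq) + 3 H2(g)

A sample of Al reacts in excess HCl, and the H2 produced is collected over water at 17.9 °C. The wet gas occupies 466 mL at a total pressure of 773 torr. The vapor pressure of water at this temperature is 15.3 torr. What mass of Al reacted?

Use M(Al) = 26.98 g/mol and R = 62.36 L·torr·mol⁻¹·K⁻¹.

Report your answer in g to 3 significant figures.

P(H2) = 773 − 15.3 = 757.7 torr
n(H2) = PV/RT = (757.7 × 0.4660) / (62.36 × 291.05) = 0.01945 mol
n(Al) = (2/3) × 0.01945 = 0.01297 mol
m(Al) = 0.01297 × 26.98 = 0.3499 g

0.350 g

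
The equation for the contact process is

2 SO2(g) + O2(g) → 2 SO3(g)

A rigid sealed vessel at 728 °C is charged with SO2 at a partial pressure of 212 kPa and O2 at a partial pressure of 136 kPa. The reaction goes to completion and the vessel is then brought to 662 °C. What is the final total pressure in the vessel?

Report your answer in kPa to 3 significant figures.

226 kPa

At constant V, partial pressures at 728 °C are proportional to moles, so apply stoichiometry directly to pressures.
P(O2) required for 212 kPa of SO2 = (1/2) × 212 = 106.0 kPa; available 136 kPa, so SO2 is limiting.
P(O2) remaining = 136 − (1/2) × 212 = 30.00 kPa
P(gaseous products) = (2)/2 × 212 = 212.0 kPa
P_total at 728 °C = 30.00 + 212.0 = 242.0 kPa
Scaling to 662 °C: P = 242.0 × 935.15/1001.15 = 226.0 kPa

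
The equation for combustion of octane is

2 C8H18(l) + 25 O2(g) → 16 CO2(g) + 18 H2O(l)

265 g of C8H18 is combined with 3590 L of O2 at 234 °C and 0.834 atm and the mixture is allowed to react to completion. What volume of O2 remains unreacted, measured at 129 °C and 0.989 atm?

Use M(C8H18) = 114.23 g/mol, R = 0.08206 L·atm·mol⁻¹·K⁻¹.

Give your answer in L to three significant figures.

n(C8H18) = 265 / 114.23 = 2.320 mol
n(O2) = PV/RT = (0.834 × 3590) / (0.08206 × 507.15) = 71.94 mol
For 2.320 mol C8H18, stoichiometry requires (25/2) × 2.320 = 29.00 mol O2; 71.94 mol is available, so C8H18 is limiting.
n(O2) consumed = (25/2) × 2.320 = 29.00 mol; remaining = 71.94 − 29.00 = 42.94 mol
V(O2) = nRT/P = 42.94 × 0.08206 × 402.15 / 0.989 = 1433 L

1430 L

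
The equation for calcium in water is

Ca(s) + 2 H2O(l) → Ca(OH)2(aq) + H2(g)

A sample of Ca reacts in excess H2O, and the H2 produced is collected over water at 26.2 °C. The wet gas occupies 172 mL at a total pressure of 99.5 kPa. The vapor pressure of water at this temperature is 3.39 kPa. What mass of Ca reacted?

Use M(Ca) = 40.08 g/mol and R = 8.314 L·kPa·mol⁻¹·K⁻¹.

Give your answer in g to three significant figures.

0.266 g

P(H2) = 99.5 − 3.39 = 96.11 kPa
n(H2) = PV/RT = (96.11 × 0.1720) / (8.314 × 299.35) = 0.006642 mol
n(Ca) = (1/1) × 0.006642 = 0.006642 mol
m(Ca) = 0.006642 × 40.08 = 0.2662 g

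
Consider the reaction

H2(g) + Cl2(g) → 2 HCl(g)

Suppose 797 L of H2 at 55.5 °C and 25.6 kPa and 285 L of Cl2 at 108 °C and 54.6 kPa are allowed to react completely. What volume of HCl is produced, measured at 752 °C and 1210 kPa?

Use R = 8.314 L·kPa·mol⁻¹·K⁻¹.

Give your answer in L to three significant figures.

n(H2) = PV/RT = (25.6 × 797) / (8.314 × 328.65) = 7.467 mol
n(Cl2) = PV/RT = (54.6 × 285) / (8.314 × 381.15) = 4.911 mol
For 7.467 mol H2, stoichiometry requires (1/1) × 7.467 = 7.467 mol Cl2; 4.911 mol is available, so Cl2 is limiting.
n(HCl) = (2/1) × 4.911 = 9.822 mol
V(HCl) = nRT/P = 9.822 × 8.314 × 1025.15 / 1210 = 69.19 L

69.2 L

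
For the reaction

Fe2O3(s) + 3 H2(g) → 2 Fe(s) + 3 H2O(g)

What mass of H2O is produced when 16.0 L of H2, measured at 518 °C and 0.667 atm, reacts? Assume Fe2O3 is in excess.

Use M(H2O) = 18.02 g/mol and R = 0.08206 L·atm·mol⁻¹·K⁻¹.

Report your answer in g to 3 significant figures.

n(H2) = PV/RT = (0.667 × 16.0) / (0.08206 × 791.15) = 0.1644 mol
n(H2O) = (3/3) × 0.1644 = 0.1644 mol
m(H2O) = 0.1644 × 18.02 = 2.962 g

2.96 g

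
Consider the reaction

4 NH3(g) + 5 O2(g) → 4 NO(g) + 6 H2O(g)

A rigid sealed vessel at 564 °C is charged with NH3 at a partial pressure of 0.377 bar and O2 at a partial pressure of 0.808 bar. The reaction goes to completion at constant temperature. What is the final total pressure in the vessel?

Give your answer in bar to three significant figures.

1.28 bar

At constant V, partial pressures at 564 °C are proportional to moles, so apply stoichiometry directly to pressures.
P(O2) required for 0.377 bar of NH3 = (5/4) × 0.377 = 0.4713 bar; available 0.808 bar, so NH3 is limiting.
P(O2) remaining = 0.808 − (5/4) × 0.377 = 0.3368 bar
P(gaseous products) = (4+6)/4 × 0.377 = 0.9425 bar
P_total at 564 °C = 0.3368 + 0.9425 = 1.279 bar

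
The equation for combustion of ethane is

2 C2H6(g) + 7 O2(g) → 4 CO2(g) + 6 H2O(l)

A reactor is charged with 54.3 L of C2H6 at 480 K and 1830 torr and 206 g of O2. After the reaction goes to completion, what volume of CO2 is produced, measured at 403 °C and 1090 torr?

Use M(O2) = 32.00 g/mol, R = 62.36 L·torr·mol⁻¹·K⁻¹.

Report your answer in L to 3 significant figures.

n(C2H6) = PV/RT = (1830 × 54.3) / (62.36 × 480) = 3.320 mol
n(O2) = 206 / 32.00 = 6.438 mol
For 3.320 mol C2H6, stoichiometry requires (7/2) × 3.320 = 11.62 mol O2; 6.438 mol is available, so O2 is limiting.
n(CO2) = (4/7) × 6.438 = 3.679 mol
V(CO2) = nRT/P = 3.679 × 62.36 × 676.15 / 1090 = 142.3 L

142 L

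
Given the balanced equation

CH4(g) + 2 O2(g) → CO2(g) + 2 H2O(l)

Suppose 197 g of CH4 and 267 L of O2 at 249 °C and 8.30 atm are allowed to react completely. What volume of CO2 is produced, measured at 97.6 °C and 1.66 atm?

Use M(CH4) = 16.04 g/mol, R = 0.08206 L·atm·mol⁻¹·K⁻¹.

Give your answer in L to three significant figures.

n(CH4) = 197 / 16.04 = 12.28 mol
n(O2) = PV/RT = (8.30 × 267) / (0.08206 × 522.15) = 51.72 mol
For 12.28 mol CH4, stoichiometry requires (2/1) × 12.28 = 24.56 mol O2; 51.72 mol is available, so CH4 is limiting.
n(CO2) = (1/1) × 12.28 = 12.28 mol
V(CO2) = nRT/P = 12.28 × 0.08206 × 370.75 / 1.66 = 225.1 L

225 L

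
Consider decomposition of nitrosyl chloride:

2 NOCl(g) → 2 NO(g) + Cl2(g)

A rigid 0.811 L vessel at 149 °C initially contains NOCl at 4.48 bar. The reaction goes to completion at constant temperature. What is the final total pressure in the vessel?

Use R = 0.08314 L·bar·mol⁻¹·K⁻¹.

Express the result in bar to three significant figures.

Rigid vessel, constant T ⇒ P scales with total gas moles (2 → 3).
P_final = (3/2) × 4.48 = 6.720 bar

6.72 bar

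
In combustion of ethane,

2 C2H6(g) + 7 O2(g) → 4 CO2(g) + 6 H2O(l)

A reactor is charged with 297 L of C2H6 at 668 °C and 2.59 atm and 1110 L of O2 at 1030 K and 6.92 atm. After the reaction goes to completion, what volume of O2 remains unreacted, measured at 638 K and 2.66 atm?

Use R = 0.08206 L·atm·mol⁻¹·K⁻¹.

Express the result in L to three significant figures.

1100 L

n(C2H6) = PV/RT = (2.59 × 297) / (0.08206 × 941.15) = 9.960 mol
n(O2) = PV/RT = (6.92 × 1110) / (0.08206 × 1030) = 90.88 mol
For 9.960 mol C2H6, stoichiometry requires (7/2) × 9.960 = 34.86 mol O2; 90.88 mol is available, so C2H6 is limiting.
n(O2) consumed = (7/2) × 9.960 = 34.86 mol; remaining = 90.88 − 34.86 = 56.02 mol
V(O2) = nRT/P = 56.02 × 0.08206 × 638 / 2.66 = 1103 L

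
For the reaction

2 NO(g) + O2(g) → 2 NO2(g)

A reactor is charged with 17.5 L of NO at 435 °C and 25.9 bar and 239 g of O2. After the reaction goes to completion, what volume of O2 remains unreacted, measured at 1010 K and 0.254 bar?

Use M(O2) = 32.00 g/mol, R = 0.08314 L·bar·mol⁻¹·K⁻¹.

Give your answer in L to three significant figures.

n(NO) = PV/RT = (25.9 × 17.5) / (0.08314 × 708.15) = 7.698 mol
n(O2) = 239 / 32.00 = 7.469 mol
For 7.698 mol NO, stoichiometry requires (1/2) × 7.698 = 3.849 mol O2; 7.469 mol is available, so NO is limiting.
n(O2) consumed = (1/2) × 7.698 = 3.849 mol; remaining = 7.469 − 3.849 = 3.620 mol
V(O2) = nRT/P = 3.620 × 0.08314 × 1010 / 0.254 = 1197 L

1200 L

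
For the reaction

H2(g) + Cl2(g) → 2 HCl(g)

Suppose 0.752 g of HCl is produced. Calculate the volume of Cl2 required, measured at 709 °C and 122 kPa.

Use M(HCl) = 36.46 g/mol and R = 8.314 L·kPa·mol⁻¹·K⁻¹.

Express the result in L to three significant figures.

0.690 L

n(HCl) = 0.7520 / 36.46 = 0.02063 mol
n(Cl2) = (1/2) × 0.02063 = 0.01031 mol
V = nRT/P = 0.01031 × 8.314 × 982.15 / 122 = 0.6901 L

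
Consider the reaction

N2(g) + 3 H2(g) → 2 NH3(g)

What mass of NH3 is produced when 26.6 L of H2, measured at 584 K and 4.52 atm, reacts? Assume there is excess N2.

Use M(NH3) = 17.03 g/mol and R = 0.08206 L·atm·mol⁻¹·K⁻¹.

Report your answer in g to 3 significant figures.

28.5 g

n(H2) = PV/RT = (4.52 × 26.6) / (0.08206 × 584) = 2.509 mol
n(NH3) = (2/3) × 2.509 = 1.673 mol
m(NH3) = 1.673 × 17.03 = 28.49 g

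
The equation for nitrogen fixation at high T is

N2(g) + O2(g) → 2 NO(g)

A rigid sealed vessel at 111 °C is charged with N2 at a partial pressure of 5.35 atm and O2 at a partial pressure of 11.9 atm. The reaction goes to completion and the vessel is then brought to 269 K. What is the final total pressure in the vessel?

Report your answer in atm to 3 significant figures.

Because the vessel is rigid and T is held at 111 °C, work the stoichiometry in partial pressures (P_i = n_iRT/V).
P(O2) required for 5.35 atm of N2 = (1/1) × 5.35 = 5.350 atm; available 11.9 atm, so N2 is limiting.
P(O2) remaining = 11.9 − (1/1) × 5.35 = 6.550 atm
P(gaseous products) = (2)/1 × 5.35 = 10.70 atm
P_total at 111 °C = 6.550 + 10.70 = 17.25 atm
Scaling to 269 K: P = 17.25 × 269/384.15 = 12.08 atm

12.1 atm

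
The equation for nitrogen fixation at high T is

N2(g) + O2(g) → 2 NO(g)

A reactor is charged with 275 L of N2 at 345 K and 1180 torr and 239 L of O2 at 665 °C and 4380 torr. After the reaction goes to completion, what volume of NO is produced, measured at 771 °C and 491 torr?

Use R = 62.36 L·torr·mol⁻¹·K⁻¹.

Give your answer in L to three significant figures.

4000 L

n(N2) = PV/RT = (1180 × 275) / (62.36 × 345) = 15.08 mol
n(O2) = PV/RT = (4380 × 239) / (62.36 × 938.15) = 17.89 mol
For 15.08 mol N2, stoichiometry requires (1/1) × 15.08 = 15.08 mol O2; 17.89 mol is available, so N2 is limiting.
n(NO) = (2/1) × 15.08 = 30.16 mol
V(NO) = nRT/P = 30.16 × 62.36 × 1044.15 / 491 = 4000 L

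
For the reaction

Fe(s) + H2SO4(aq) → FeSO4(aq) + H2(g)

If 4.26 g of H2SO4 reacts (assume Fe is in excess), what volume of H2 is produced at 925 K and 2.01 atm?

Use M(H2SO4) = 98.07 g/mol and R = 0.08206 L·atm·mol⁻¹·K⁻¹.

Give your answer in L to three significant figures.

n(H2SO4) = 4.260 / 98.07 = 0.04344 mol
n(H2) = (1/1) × 0.04344 = 0.04344 mol
V = nRT/P = 0.04344 × 0.08206 × 925 / 2.01 = 1.640 L

1.64 L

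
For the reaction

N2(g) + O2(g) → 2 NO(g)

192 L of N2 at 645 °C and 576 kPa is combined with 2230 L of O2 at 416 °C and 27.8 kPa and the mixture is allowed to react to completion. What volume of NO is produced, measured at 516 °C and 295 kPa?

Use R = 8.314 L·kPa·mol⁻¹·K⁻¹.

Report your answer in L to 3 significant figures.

481 L

n(N2) = PV/RT = (576 × 192) / (8.314 × 918.15) = 14.49 mol
n(O2) = PV/RT = (27.8 × 2230) / (8.314 × 689.15) = 10.82 mol
For 14.49 mol N2, stoichiometry requires (1/1) × 14.49 = 14.49 mol O2; 10.82 mol is available, so O2 is limiting.
n(NO) = (2/1) × 10.82 = 21.64 mol
V(NO) = nRT/P = 21.64 × 8.314 × 789.15 / 295 = 481.3 L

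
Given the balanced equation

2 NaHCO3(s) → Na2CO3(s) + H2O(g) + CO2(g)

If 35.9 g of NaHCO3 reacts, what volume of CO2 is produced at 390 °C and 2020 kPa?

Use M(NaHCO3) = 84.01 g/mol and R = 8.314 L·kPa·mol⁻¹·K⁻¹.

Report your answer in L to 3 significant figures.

n(NaHCO3) = 35.90 / 84.01 = 0.4273 mol
n(CO2) = (1/2) × 0.4273 = 0.2137 mol
V = nRT/P = 0.2137 × 8.314 × 663.15 / 2020 = 0.5833 L

0.583 L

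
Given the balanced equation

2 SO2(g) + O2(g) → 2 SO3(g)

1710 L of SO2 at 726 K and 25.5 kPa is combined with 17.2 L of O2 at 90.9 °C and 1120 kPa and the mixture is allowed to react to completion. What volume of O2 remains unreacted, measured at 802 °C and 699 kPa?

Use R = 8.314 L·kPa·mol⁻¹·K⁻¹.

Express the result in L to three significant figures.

n(SO2) = PV/RT = (25.5 × 1710) / (8.314 × 726) = 7.224 mol
n(O2) = PV/RT = (1120 × 17.2) / (8.314 × 364.05) = 6.365 mol
For 7.224 mol SO2, stoichiometry requires (1/2) × 7.224 = 3.612 mol O2; 6.365 mol is available, so SO2 is limiting.
n(O2) consumed = (1/2) × 7.224 = 3.612 mol; remaining = 6.365 − 3.612 = 2.753 mol
V(O2) = nRT/P = 2.753 × 8.314 × 1075.15 / 699 = 35.21 L

35.2 L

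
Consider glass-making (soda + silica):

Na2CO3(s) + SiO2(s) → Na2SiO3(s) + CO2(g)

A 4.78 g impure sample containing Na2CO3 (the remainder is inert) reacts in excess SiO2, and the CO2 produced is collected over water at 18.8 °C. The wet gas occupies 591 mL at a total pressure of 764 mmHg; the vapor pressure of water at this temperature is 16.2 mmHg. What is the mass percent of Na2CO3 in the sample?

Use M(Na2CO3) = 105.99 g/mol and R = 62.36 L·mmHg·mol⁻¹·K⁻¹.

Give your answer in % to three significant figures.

P(CO2) = 764 − 16.2 = 747.8 mmHg
n(CO2) = PV/RT = (747.8 × 0.5910) / (62.36 × 291.95) = 0.02427 mol
n(Na2CO3) = (1/1) × 0.02427 = 0.02427 mol
m(Na2CO3) = 0.02427 × 105.99 = 2.572 g
%Na2CO3 = 2.572 / 4.78 × 100 = 53.81%

53.8 %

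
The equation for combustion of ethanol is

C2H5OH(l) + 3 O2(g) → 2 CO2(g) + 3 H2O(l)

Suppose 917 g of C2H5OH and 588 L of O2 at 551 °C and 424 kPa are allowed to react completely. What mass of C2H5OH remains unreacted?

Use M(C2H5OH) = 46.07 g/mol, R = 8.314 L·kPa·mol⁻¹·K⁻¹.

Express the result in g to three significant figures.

358 g

n(C2H5OH) = 917 / 46.07 = 19.90 mol
n(O2) = PV/RT = (424 × 588) / (8.314 × 824.15) = 36.39 mol
For 19.90 mol C2H5OH, stoichiometry requires (3/1) × 19.90 = 59.70 mol O2; 36.39 mol is available, so O2 is limiting.
n(C2H5OH) consumed = (1/3) × 36.39 = 12.13 mol; remaining = 19.90 − 12.13 = 7.770 mol
m(C2H5OH) = 7.770 × 46.07 = 358.0 g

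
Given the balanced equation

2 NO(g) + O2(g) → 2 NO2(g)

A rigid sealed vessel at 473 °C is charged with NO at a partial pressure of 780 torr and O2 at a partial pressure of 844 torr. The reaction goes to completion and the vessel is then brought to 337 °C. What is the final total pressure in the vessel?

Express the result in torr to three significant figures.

1010 torr

At constant V, partial pressures at 473 °C are proportional to moles, so apply stoichiometry directly to pressures.
P(O2) required for 780 torr of NO = (1/2) × 780 = 390.0 torr; available 844 torr, so NO is limiting.
P(O2) remaining = 844 − (1/2) × 780 = 454.0 torr
P(gaseous products) = (2)/2 × 780 = 780.0 torr
P_total at 473 °C = 454.0 + 780.0 = 1234 torr
Scaling to 337 °C: P = 1234 × 610.15/746.15 = 1009 torr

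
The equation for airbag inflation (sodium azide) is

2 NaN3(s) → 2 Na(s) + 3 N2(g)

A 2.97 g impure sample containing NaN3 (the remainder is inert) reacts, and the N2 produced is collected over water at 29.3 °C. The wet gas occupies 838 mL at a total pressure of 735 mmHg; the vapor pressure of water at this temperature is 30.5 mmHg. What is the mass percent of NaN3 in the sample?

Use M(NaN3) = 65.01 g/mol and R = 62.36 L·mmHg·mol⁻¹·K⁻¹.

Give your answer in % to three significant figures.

P(N2) = 735 − 30.5 = 704.5 mmHg
n(N2) = PV/RT = (704.5 × 0.8380) / (62.36 × 302.45) = 0.03130 mol
n(NaN3) = (2/3) × 0.03130 = 0.02087 mol
m(NaN3) = 0.02087 × 65.01 = 1.357 g
%NaN3 = 1.357 / 2.97 × 100 = 45.69%

45.7 %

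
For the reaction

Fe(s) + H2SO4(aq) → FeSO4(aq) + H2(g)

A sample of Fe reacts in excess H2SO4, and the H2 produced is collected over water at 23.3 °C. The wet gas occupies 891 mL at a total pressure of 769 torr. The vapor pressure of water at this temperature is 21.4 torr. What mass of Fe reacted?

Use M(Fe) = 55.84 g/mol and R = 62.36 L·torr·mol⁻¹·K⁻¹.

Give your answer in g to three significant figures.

2.01 g

P(H2) = 769 − 21.4 = 747.6 torr
n(H2) = PV/RT = (747.6 × 0.8910) / (62.36 × 296.45) = 0.03603 mol
n(Fe) = (1/1) × 0.03603 = 0.03603 mol
m(Fe) = 0.03603 × 55.84 = 2.012 g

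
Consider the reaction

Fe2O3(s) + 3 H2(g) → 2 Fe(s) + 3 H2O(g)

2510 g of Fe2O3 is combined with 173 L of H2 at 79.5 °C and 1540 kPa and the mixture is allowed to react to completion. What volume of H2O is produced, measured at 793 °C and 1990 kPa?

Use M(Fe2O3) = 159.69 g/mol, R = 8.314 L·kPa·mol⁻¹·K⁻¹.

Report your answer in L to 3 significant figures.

n(Fe2O3) = 2510 / 159.69 = 15.72 mol
n(H2) = PV/RT = (1540 × 173) / (8.314 × 352.65) = 90.87 mol
For 15.72 mol Fe2O3, stoichiometry requires (3/1) × 15.72 = 47.16 mol H2; 90.87 mol is available, so Fe2O3 is limiting.
n(H2O) = (3/1) × 15.72 = 47.16 mol
V(H2O) = nRT/P = 47.16 × 8.314 × 1066.15 / 1990 = 210.1 L

210 L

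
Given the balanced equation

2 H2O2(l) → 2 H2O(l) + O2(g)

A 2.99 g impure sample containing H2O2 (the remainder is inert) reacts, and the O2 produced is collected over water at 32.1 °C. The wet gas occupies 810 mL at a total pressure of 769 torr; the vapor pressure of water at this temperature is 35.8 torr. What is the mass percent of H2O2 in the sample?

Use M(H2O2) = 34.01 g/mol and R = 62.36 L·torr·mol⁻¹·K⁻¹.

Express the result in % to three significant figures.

71.0 %

P(O2) = 769 − 35.8 = 733.2 torr
n(O2) = PV/RT = (733.2 × 0.8100) / (62.36 × 305.25) = 0.03120 mol
n(H2O2) = (2/1) × 0.03120 = 0.06240 mol
m(H2O2) = 0.06240 × 34.01 = 2.122 g
%H2O2 = 2.122 / 2.99 × 100 = 70.97%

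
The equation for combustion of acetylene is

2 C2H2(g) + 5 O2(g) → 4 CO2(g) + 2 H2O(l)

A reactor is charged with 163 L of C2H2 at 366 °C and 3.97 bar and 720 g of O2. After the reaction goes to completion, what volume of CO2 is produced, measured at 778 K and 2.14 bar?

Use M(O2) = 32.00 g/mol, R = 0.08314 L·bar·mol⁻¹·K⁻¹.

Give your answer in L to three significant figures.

n(C2H2) = PV/RT = (3.97 × 163) / (0.08314 × 639.15) = 12.18 mol
n(O2) = 720 / 32.00 = 22.50 mol
For 12.18 mol C2H2, stoichiometry requires (5/2) × 12.18 = 30.45 mol O2; 22.50 mol is available, so O2 is limiting.
n(CO2) = (4/5) × 22.50 = 18.00 mol
V(CO2) = nRT/P = 18.00 × 0.08314 × 778 / 2.14 = 544.1 L

544 L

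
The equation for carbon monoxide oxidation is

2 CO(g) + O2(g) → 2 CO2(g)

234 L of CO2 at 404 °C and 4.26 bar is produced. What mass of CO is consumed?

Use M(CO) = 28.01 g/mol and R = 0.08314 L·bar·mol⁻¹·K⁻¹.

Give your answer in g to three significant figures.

n(CO2) = PV/RT = (4.26 × 234) / (0.08314 × 677.15) = 17.71 mol
n(CO) = (2/2) × 17.71 = 17.71 mol
m(CO) = 17.71 × 28.01 = 496.1 g

496 g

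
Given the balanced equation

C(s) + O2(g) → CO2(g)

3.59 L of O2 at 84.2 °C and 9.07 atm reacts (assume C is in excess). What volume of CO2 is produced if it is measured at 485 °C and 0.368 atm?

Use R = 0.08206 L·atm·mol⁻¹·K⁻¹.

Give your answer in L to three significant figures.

n(O2) = PV/RT = (9.07 × 3.59) / (0.08206 × 357.35) = 1.110 mol
n(CO2) = (1/1) × 1.110 = 1.110 mol
V = nRT/P = 1.110 × 0.08206 × 758.15 / 0.368 = 187.7 L

188 L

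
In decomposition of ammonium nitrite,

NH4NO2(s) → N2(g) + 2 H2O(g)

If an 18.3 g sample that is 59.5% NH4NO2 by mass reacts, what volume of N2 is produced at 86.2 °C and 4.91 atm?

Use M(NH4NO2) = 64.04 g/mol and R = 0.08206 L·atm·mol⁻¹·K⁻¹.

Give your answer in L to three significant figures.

1.02 L

mass of NH4NO2 = 18.3 × 59.5/100 = 10.89 g
n(NH4NO2) = 10.89 / 64.04 = 0.1700 mol
n(N2) = (1/1) × 0.1700 = 0.1700 mol
V = nRT/P = 0.1700 × 0.08206 × 359.35 / 4.91 = 1.021 L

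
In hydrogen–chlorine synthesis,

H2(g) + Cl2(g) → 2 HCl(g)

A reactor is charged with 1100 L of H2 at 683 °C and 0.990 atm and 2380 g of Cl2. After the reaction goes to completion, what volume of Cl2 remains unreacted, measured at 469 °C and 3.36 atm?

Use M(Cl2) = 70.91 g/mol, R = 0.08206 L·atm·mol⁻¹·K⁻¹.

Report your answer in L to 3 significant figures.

n(H2) = PV/RT = (0.990 × 1100) / (0.08206 × 956.15) = 13.88 mol
n(Cl2) = 2380 / 70.91 = 33.56 mol
For 13.88 mol H2, stoichiometry requires (1/1) × 13.88 = 13.88 mol Cl2; 33.56 mol is available, so H2 is limiting.
n(Cl2) consumed = (1/1) × 13.88 = 13.88 mol; remaining = 33.56 − 13.88 = 19.68 mol
V(Cl2) = nRT/P = 19.68 × 0.08206 × 742.15 / 3.36 = 356.7 L

357 L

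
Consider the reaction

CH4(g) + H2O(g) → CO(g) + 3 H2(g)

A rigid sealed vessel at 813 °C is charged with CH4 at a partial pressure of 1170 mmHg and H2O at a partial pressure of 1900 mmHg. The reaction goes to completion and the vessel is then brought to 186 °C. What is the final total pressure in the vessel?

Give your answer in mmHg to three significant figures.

2290 mmHg

At constant V, partial pressures at 813 °C are proportional to moles, so apply stoichiometry directly to pressures.
P(H2O) required for 1170 mmHg of CH4 = (1/1) × 1170 = 1170 mmHg; available 1900 mmHg, so CH4 is limiting.
P(H2O) remaining = 1900 − (1/1) × 1170 = 730.0 mmHg
P(gaseous products) = (1+3)/1 × 1170 = 4680 mmHg
P_total at 813 °C = 730.0 + 4680 = 5410 mmHg
Scaling to 186 °C: P = 5410 × 459.15/1086.15 = 2287 mmHg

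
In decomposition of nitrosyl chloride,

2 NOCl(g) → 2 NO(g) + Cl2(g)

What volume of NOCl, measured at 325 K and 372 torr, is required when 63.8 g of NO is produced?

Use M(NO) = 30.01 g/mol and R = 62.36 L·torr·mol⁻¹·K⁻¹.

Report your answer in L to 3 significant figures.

n(NO) = 63.80 / 30.01 = 2.126 mol
n(NOCl) = (2/2) × 2.126 = 2.126 mol
V = nRT/P = 2.126 × 62.36 × 325 / 372 = 115.8 L

116 L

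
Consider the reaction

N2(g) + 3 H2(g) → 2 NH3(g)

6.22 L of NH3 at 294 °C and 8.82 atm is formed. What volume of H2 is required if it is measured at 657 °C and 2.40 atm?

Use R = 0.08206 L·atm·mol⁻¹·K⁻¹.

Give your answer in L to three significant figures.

56.2 L

n(NH3) = PV/RT = (8.82 × 6.22) / (0.08206 × 567.15) = 1.179 mol
n(H2) = (3/2) × 1.179 = 1.768 mol
V = nRT/P = 1.768 × 0.08206 × 930.15 / 2.40 = 56.23 L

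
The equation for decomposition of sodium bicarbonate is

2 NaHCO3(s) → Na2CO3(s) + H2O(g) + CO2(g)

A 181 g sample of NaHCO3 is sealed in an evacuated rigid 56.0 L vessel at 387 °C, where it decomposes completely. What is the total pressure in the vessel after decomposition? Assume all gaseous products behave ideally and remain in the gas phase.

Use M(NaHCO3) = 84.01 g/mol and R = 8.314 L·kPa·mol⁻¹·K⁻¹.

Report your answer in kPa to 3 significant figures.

211 kPa

n(NaHCO3) = 181 / 84.01 = 2.155 mol
n(gas produced) = (2/2) × 2.155 = 2.155 mol
P = nRT/V = 2.155 × 8.314 × 660.15 / 56.0 = 211.2 kPa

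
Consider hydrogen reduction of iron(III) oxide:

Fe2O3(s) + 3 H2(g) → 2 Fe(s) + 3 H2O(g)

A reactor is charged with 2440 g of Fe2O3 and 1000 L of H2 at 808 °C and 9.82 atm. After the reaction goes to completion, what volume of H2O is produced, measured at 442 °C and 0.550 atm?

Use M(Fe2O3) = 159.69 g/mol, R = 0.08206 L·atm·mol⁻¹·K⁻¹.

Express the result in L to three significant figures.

4890 L

n(Fe2O3) = 2440 / 159.69 = 15.28 mol
n(H2) = PV/RT = (9.82 × 1000) / (0.08206 × 1081.15) = 110.7 mol
For 15.28 mol Fe2O3, stoichiometry requires (3/1) × 15.28 = 45.84 mol H2; 110.7 mol is available, so Fe2O3 is limiting.
n(H2O) = (3/1) × 15.28 = 45.84 mol
V(H2O) = nRT/P = 45.84 × 0.08206 × 715.15 / 0.550 = 4891 L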